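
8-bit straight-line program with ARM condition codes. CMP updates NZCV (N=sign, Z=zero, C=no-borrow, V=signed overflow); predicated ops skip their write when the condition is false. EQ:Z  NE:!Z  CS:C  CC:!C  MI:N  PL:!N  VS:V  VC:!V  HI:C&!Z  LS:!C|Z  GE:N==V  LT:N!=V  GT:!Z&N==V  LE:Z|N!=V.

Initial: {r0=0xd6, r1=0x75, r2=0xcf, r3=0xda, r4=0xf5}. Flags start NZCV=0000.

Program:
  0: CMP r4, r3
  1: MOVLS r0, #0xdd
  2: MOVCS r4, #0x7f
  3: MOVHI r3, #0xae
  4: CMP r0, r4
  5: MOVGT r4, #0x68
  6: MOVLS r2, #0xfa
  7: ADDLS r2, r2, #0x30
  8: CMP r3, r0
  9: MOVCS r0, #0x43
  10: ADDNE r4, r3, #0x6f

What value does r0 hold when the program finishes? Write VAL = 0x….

VAL = 0xd6

[0] flags=0010 → (cmp)
[1] flags=0010 LS?F → skip
[2] flags=0010 CS?T → r4=0x7f
[3] flags=0010 HI?T → r3=0xae
[4] flags=0011 → (cmp)
[5] flags=0011 GT?F → skip
[6] flags=0011 LS?F → skip
[7] flags=0011 LS?F → skip
[8] flags=1000 → (cmp)
[9] flags=1000 CS?F → skip
[10] flags=1000 NE?T → r4=0x1d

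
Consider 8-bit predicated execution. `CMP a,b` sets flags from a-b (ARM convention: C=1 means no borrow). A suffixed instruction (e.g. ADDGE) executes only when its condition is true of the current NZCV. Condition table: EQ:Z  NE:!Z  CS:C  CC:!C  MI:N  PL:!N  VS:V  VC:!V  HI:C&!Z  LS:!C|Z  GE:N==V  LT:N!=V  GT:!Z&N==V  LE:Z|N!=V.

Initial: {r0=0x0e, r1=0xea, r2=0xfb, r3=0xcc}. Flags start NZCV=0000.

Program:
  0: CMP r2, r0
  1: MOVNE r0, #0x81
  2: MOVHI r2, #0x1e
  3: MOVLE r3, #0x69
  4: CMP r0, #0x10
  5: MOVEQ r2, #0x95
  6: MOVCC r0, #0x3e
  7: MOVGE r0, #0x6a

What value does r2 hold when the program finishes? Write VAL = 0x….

0: ✓ CMP  NZCV=1010
1: ✓ MOVNE  r0←0x81
2: ✓ MOVHI  r2←0x1e
3: ✓ MOVLE  r3←0x69
4: ✓ CMP  NZCV=0011
5: · MOVEQ
6: · MOVCC
7: · MOVGE

VAL = 0x1e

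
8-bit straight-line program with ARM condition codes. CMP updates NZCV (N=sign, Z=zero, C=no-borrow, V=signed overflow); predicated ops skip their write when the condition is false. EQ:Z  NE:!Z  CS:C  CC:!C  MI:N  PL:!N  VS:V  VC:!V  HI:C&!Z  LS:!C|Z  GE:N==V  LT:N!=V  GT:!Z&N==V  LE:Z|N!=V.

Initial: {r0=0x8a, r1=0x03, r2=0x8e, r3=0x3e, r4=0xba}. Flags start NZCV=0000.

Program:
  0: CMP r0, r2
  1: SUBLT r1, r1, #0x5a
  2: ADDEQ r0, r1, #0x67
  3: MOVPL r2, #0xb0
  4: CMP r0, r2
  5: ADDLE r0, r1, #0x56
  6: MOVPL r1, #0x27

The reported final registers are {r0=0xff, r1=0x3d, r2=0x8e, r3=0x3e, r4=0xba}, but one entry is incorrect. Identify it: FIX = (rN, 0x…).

FIX = (r1, 0xa9)

[0] flags=1000 → (cmp)
[1] flags=1000 LT?T → r1=0xa9
[2] flags=1000 EQ?F → skip
[3] flags=1000 PL?F → skip
[4] flags=1000 → (cmp)
[5] flags=1000 LE?T → r0=0xff
[6] flags=1000 PL?F → skip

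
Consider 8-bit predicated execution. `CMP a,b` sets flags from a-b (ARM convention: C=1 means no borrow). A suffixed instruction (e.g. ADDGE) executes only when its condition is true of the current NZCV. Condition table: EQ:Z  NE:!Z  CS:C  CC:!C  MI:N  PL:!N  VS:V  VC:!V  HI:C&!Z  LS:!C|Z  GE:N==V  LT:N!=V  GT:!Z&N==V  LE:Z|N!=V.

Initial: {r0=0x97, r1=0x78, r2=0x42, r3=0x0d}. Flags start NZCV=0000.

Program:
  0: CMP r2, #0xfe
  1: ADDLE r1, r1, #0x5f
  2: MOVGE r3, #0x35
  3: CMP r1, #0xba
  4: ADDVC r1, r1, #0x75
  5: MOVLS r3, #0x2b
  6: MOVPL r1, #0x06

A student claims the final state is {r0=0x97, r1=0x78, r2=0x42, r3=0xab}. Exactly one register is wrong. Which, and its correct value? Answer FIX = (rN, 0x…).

FIX = (r3, 0x2b)

0: ✓ CMP  NZCV=0000
1: · ADDLE
2: ✓ MOVGE  r3←0x35
3: ✓ CMP  NZCV=1001
4: · ADDVC
5: ✓ MOVLS  r3←0x2b
6: · MOVPL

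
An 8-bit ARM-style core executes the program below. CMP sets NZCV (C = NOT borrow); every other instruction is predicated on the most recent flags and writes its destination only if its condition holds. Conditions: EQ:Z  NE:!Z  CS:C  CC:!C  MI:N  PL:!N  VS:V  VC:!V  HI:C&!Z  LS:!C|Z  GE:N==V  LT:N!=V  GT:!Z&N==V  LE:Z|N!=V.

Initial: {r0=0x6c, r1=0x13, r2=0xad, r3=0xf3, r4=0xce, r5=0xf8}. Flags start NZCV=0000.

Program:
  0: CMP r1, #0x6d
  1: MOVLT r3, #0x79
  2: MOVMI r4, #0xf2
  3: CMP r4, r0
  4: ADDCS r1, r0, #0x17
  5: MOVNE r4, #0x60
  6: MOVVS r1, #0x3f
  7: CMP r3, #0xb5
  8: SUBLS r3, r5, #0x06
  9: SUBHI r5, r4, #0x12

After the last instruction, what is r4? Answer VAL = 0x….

VAL = 0x60

[0] flags=1000 → (cmp)
[1] flags=1000 LT?T → r3=0x79
[2] flags=1000 MI?T → r4=0xf2
[3] flags=1010 → (cmp)
[4] flags=1010 CS?T → r1=0x83
[5] flags=1010 NE?T → r4=0x60
[6] flags=1010 VS?F → skip
[7] flags=1001 → (cmp)
[8] flags=1001 LS?T → r3=0xf2
[9] flags=1001 HI?F → skip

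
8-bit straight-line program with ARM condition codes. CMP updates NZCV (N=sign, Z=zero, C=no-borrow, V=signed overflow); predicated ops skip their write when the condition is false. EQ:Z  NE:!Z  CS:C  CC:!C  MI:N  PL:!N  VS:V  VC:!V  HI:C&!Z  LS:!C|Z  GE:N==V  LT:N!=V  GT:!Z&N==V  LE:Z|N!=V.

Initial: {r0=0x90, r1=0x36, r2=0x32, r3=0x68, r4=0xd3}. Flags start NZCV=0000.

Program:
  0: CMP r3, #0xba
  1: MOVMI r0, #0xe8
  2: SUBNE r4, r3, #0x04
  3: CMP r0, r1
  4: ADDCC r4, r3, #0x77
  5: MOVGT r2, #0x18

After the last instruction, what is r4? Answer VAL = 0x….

VAL = 0x64

0: ✓ CMP  NZCV=1001
1: ✓ MOVMI  r0←0xe8
2: ✓ SUBNE  r4←0x64
3: ✓ CMP  NZCV=1010
4: · ADDCC
5: · MOVGT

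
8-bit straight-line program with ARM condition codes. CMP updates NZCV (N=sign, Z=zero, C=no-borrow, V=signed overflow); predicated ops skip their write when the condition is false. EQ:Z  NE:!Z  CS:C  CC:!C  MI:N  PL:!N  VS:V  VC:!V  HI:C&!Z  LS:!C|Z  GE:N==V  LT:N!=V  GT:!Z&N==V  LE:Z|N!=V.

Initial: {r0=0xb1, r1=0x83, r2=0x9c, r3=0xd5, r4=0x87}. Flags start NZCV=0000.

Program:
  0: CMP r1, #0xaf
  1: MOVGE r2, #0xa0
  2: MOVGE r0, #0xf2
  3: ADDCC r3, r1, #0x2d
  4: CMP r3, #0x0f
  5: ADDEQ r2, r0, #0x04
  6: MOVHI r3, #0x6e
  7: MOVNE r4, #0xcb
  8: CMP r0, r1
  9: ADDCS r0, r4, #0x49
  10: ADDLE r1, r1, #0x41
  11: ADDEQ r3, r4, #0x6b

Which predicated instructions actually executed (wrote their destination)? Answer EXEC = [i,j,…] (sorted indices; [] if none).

[0] flags=1000 → (cmp)
[1] flags=1000 GE?F → skip
[2] flags=1000 GE?F → skip
[3] flags=1000 CC?T → r3=0xb0
[4] flags=1010 → (cmp)
[5] flags=1010 EQ?F → skip
[6] flags=1010 HI?T → r3=0x6e
[7] flags=1010 NE?T → r4=0xcb
[8] flags=0010 → (cmp)
[9] flags=0010 CS?T → r0=0x14
[10] flags=0010 LE?F → skip
[11] flags=0010 EQ?F → skip

EXEC = [3,6,7,9]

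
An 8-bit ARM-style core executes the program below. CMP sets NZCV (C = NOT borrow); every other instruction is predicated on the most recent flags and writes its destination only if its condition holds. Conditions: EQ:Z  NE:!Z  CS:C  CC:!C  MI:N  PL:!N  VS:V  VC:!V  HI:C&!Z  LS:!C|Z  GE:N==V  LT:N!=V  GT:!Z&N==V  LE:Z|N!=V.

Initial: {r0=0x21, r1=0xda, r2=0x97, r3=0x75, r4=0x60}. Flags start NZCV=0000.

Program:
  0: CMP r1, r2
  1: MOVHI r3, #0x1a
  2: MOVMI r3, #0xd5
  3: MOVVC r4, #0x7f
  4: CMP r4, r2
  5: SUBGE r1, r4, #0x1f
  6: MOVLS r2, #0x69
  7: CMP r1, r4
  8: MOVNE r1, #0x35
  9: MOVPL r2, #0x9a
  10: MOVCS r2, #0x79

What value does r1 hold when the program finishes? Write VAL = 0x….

0: ✓ CMP  NZCV=0010
1: ✓ MOVHI  r3←0x1a
2: · MOVMI
3: ✓ MOVVC  r4←0x7f
4: ✓ CMP  NZCV=1001
5: ✓ SUBGE  r1←0x60
6: ✓ MOVLS  r2←0x69
7: ✓ CMP  NZCV=1000
8: ✓ MOVNE  r1←0x35
9: · MOVPL
10: · MOVCS

VAL = 0x35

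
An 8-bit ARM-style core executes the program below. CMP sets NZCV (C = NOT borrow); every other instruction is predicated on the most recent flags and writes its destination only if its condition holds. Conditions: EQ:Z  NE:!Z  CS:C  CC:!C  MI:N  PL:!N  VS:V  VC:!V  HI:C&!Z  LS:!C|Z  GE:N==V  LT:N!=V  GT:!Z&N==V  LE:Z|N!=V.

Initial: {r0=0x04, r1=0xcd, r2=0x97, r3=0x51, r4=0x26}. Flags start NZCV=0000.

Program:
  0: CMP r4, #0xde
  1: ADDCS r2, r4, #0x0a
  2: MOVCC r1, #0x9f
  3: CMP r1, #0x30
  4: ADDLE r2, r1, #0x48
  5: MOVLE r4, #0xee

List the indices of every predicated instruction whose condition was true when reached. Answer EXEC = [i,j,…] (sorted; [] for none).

EXEC = [2,4,5]

0: ✓ CMP  NZCV=0000
1: · ADDCS
2: ✓ MOVCC  r1←0x9f
3: ✓ CMP  NZCV=0011
4: ✓ ADDLE  r2←0xe7
5: ✓ MOVLE  r4←0xee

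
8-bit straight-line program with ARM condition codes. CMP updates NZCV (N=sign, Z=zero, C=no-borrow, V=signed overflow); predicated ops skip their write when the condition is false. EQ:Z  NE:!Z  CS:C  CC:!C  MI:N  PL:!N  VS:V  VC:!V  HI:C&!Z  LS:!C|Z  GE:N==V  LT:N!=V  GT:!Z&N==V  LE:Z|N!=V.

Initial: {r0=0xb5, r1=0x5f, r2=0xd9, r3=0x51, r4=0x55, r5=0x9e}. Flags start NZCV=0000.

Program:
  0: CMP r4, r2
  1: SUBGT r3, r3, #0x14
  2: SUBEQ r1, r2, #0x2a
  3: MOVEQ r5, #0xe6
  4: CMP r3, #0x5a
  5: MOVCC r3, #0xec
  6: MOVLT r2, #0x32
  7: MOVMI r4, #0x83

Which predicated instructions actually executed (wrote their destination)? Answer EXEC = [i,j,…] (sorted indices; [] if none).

0: ✓ CMP  NZCV=0000
1: ✓ SUBGT  r3←0x3d
2: · SUBEQ
3: · MOVEQ
4: ✓ CMP  NZCV=1000
5: ✓ MOVCC  r3←0xec
6: ✓ MOVLT  r2←0x32
7: ✓ MOVMI  r4←0x83

EXEC = [1,5,6,7]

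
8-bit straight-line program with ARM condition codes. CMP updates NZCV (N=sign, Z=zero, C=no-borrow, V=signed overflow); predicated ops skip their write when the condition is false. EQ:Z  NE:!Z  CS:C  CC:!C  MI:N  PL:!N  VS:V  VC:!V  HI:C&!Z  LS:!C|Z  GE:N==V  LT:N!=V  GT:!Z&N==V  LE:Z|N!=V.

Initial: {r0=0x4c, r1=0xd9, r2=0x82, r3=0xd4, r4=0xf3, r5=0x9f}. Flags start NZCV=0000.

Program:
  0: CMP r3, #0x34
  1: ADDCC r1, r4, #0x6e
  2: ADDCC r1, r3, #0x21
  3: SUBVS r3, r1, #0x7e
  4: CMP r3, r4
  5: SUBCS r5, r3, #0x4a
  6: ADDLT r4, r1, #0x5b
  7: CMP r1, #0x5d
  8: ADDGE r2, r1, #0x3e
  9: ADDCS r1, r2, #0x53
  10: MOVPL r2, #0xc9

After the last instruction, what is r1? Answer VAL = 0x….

[0] flags=1010 → (cmp)
[1] flags=1010 CC?F → skip
[2] flags=1010 CC?F → skip
[3] flags=1010 VS?F → skip
[4] flags=1000 → (cmp)
[5] flags=1000 CS?F → skip
[6] flags=1000 LT?T → r4=0x34
[7] flags=0011 → (cmp)
[8] flags=0011 GE?F → skip
[9] flags=0011 CS?T → r1=0xd5
[10] flags=0011 PL?T → r2=0xc9

VAL = 0xd5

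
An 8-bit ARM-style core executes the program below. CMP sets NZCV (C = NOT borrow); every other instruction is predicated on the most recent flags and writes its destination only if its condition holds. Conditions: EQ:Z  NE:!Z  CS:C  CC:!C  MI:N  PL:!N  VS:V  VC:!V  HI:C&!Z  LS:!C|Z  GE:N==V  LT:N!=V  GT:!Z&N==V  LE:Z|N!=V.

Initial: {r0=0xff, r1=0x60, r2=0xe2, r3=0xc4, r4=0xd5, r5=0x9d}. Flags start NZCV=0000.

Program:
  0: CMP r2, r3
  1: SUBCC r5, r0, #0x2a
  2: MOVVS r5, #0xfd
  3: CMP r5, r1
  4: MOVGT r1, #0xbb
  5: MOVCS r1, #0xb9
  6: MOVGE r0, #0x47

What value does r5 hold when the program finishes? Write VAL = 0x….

VAL = 0x9d

[0] flags=0010 → (cmp)
[1] flags=0010 CC?F → skip
[2] flags=0010 VS?F → skip
[3] flags=0011 → (cmp)
[4] flags=0011 GT?F → skip
[5] flags=0011 CS?T → r1=0xb9
[6] flags=0011 GE?F → skip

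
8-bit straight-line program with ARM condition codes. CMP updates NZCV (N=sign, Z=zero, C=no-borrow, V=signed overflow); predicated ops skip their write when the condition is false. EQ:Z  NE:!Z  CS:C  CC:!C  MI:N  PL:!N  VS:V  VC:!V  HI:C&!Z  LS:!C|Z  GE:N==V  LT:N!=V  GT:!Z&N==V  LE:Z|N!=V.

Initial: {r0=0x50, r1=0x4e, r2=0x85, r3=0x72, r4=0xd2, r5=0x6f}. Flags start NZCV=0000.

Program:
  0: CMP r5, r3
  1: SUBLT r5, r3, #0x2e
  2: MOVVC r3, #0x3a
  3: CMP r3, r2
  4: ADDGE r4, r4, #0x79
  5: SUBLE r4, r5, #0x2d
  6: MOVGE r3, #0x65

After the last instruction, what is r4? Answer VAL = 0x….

[0] flags=1000 → (cmp)
[1] flags=1000 LT?T → r5=0x44
[2] flags=1000 VC?T → r3=0x3a
[3] flags=1001 → (cmp)
[4] flags=1001 GE?T → r4=0x4b
[5] flags=1001 LE?F → skip
[6] flags=1001 GE?T → r3=0x65

VAL = 0x4b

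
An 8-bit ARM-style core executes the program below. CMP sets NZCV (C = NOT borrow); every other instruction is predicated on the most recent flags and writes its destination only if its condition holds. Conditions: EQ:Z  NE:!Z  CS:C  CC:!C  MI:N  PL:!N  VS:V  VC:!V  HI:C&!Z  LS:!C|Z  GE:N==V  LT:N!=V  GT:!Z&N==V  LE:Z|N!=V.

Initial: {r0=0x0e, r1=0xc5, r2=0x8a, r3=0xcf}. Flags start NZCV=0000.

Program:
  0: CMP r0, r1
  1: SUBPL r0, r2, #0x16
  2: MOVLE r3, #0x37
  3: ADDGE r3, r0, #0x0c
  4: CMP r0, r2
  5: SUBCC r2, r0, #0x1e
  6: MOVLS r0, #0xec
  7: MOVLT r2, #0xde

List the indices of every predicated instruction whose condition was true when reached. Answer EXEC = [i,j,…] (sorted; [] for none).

[0] flags=0000 → (cmp)
[1] flags=0000 PL?T → r0=0x74
[2] flags=0000 LE?F → skip
[3] flags=0000 GE?T → r3=0x80
[4] flags=1001 → (cmp)
[5] flags=1001 CC?T → r2=0x56
[6] flags=1001 LS?T → r0=0xec
[7] flags=1001 LT?F → skip

EXEC = [1,3,5,6]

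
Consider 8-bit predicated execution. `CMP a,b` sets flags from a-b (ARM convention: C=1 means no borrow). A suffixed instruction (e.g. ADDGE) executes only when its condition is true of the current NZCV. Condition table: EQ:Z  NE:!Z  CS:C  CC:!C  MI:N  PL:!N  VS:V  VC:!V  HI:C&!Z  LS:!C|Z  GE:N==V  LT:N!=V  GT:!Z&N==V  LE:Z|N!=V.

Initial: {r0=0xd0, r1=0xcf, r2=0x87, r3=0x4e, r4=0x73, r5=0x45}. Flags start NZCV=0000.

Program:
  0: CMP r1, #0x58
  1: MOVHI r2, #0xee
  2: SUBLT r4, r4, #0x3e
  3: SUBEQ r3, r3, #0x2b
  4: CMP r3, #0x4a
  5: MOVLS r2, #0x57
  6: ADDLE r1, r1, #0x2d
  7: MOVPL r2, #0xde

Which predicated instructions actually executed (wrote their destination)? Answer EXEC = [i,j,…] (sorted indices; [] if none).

EXEC = [1,2,7]

[0] flags=0011 → (cmp)
[1] flags=0011 HI?T → r2=0xee
[2] flags=0011 LT?T → r4=0x35
[3] flags=0011 EQ?F → skip
[4] flags=0010 → (cmp)
[5] flags=0010 LS?F → skip
[6] flags=0010 LE?F → skip
[7] flags=0010 PL?T → r2=0xde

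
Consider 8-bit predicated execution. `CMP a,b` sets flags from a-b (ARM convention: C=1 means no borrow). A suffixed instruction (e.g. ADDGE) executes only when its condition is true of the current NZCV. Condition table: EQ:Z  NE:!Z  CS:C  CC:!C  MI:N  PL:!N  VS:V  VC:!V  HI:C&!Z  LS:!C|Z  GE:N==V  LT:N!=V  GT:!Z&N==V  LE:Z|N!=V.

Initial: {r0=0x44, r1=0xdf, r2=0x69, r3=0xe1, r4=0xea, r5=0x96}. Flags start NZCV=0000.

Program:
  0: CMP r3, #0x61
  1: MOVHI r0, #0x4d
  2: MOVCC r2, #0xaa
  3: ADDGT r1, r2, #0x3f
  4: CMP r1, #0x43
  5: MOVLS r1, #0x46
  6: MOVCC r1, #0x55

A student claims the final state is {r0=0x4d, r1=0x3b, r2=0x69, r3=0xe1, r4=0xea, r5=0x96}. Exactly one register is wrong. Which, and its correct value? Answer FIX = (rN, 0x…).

FIX = (r1, 0xdf)

0: ✓ CMP  NZCV=1010
1: ✓ MOVHI  r0←0x4d
2: · MOVCC
3: · ADDGT
4: ✓ CMP  NZCV=1010
5: · MOVLS
6: · MOVCC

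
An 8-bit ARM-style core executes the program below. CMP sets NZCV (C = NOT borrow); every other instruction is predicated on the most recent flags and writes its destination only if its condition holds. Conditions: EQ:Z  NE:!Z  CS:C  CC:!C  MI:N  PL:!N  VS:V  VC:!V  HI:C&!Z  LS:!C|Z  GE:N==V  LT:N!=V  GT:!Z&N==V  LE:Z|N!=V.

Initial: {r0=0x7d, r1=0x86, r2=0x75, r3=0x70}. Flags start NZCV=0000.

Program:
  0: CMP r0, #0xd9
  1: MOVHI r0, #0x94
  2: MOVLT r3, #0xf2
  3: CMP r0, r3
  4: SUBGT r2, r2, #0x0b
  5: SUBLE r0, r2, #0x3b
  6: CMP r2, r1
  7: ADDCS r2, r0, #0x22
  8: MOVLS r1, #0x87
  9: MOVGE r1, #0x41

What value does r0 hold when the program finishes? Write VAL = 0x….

[0] flags=1001 → (cmp)
[1] flags=1001 HI?F → skip
[2] flags=1001 LT?F → skip
[3] flags=0010 → (cmp)
[4] flags=0010 GT?T → r2=0x6a
[5] flags=0010 LE?F → skip
[6] flags=1001 → (cmp)
[7] flags=1001 CS?F → skip
[8] flags=1001 LS?T → r1=0x87
[9] flags=1001 GE?T → r1=0x41

VAL = 0x7d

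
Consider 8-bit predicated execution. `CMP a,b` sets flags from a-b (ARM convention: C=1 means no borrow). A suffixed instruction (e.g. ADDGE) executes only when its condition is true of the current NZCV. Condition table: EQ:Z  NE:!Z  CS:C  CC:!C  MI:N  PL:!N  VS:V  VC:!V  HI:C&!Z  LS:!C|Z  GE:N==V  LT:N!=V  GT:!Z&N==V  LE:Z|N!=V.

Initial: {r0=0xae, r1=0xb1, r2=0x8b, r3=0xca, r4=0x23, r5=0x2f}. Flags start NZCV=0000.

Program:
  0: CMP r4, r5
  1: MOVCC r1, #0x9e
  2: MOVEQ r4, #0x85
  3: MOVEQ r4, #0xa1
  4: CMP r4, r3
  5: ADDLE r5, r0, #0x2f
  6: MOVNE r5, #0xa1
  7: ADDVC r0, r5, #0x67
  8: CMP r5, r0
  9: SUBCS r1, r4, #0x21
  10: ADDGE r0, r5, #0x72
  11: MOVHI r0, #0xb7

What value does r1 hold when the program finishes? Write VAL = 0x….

[0] flags=1000 → (cmp)
[1] flags=1000 CC?T → r1=0x9e
[2] flags=1000 EQ?F → skip
[3] flags=1000 EQ?F → skip
[4] flags=0000 → (cmp)
[5] flags=0000 LE?F → skip
[6] flags=0000 NE?T → r5=0xa1
[7] flags=0000 VC?T → r0=0x08
[8] flags=1010 → (cmp)
[9] flags=1010 CS?T → r1=0x02
[10] flags=1010 GE?F → skip
[11] flags=1010 HI?T → r0=0xb7

VAL = 0x02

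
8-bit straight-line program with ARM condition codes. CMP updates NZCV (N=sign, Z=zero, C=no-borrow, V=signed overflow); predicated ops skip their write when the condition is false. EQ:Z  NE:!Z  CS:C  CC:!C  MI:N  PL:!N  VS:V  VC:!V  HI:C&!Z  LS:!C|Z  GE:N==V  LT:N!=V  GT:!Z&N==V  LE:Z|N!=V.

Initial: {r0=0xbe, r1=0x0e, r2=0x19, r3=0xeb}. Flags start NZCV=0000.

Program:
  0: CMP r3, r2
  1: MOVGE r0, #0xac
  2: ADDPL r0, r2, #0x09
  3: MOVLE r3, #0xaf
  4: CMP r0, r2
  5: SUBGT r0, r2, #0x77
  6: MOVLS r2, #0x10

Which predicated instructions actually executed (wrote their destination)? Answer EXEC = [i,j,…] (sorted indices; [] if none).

[0] flags=1010 → (cmp)
[1] flags=1010 GE?F → skip
[2] flags=1010 PL?F → skip
[3] flags=1010 LE?T → r3=0xaf
[4] flags=1010 → (cmp)
[5] flags=1010 GT?F → skip
[6] flags=1010 LS?F → skip

EXEC = [3]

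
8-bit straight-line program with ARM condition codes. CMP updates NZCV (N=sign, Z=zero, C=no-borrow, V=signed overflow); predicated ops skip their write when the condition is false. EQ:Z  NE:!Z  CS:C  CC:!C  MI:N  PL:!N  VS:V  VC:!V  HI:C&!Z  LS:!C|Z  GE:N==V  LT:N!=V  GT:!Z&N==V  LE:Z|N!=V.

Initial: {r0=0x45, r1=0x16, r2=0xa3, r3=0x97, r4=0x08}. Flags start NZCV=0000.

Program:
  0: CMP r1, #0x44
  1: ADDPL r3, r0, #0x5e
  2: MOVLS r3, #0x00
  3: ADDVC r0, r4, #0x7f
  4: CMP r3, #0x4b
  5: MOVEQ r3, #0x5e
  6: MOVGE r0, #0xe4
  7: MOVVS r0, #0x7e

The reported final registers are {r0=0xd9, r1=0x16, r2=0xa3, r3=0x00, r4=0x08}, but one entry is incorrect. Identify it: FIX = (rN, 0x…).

[0] flags=1000 → (cmp)
[1] flags=1000 PL?F → skip
[2] flags=1000 LS?T → r3=0x00
[3] flags=1000 VC?T → r0=0x87
[4] flags=1000 → (cmp)
[5] flags=1000 EQ?F → skip
[6] flags=1000 GE?F → skip
[7] flags=1000 VS?F → skip

FIX = (r0, 0x87)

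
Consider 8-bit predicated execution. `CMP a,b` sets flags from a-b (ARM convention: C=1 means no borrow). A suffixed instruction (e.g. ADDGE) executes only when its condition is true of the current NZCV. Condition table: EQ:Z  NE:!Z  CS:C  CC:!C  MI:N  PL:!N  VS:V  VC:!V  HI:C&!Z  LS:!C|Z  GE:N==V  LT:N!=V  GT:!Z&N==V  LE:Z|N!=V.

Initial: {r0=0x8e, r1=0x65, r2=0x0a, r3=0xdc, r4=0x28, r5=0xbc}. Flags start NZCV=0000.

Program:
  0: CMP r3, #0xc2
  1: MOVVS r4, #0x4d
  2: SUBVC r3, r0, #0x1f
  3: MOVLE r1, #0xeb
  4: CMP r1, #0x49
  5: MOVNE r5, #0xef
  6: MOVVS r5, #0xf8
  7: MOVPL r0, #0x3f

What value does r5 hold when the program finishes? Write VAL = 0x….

0: ✓ CMP  NZCV=0010
1: · MOVVS
2: ✓ SUBVC  r3←0x6f
3: · MOVLE
4: ✓ CMP  NZCV=0010
5: ✓ MOVNE  r5←0xef
6: · MOVVS
7: ✓ MOVPL  r0←0x3f

VAL = 0xef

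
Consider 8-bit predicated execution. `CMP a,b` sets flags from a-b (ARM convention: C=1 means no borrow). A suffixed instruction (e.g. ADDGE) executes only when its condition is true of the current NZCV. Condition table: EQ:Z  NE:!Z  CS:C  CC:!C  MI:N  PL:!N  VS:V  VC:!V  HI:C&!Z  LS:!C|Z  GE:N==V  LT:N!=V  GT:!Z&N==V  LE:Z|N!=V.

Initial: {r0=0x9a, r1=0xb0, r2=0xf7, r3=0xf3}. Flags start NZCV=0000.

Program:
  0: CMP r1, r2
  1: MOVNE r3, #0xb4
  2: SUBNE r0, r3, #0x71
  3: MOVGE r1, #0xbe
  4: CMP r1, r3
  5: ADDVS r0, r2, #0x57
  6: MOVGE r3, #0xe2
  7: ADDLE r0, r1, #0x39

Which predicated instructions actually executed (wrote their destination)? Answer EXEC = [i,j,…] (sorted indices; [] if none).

[0] flags=1000 → (cmp)
[1] flags=1000 NE?T → r3=0xb4
[2] flags=1000 NE?T → r0=0x43
[3] flags=1000 GE?F → skip
[4] flags=1000 → (cmp)
[5] flags=1000 VS?F → skip
[6] flags=1000 GE?F → skip
[7] flags=1000 LE?T → r0=0xe9

EXEC = [1,2,7]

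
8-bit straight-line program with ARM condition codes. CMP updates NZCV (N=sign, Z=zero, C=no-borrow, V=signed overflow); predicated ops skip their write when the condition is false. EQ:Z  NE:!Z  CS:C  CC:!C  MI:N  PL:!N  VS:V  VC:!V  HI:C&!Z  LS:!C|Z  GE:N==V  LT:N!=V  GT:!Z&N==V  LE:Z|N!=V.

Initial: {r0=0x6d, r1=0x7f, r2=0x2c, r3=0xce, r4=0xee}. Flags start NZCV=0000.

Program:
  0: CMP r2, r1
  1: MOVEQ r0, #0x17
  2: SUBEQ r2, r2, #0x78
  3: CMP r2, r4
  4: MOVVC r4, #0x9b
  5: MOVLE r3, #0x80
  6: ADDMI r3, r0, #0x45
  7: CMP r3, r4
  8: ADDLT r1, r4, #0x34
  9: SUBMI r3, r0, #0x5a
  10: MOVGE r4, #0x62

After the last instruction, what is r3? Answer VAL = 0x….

VAL = 0xce

[0] flags=1000 → (cmp)
[1] flags=1000 EQ?F → skip
[2] flags=1000 EQ?F → skip
[3] flags=0000 → (cmp)
[4] flags=0000 VC?T → r4=0x9b
[5] flags=0000 LE?F → skip
[6] flags=0000 MI?F → skip
[7] flags=0010 → (cmp)
[8] flags=0010 LT?F → skip
[9] flags=0010 MI?F → skip
[10] flags=0010 GE?T → r4=0x62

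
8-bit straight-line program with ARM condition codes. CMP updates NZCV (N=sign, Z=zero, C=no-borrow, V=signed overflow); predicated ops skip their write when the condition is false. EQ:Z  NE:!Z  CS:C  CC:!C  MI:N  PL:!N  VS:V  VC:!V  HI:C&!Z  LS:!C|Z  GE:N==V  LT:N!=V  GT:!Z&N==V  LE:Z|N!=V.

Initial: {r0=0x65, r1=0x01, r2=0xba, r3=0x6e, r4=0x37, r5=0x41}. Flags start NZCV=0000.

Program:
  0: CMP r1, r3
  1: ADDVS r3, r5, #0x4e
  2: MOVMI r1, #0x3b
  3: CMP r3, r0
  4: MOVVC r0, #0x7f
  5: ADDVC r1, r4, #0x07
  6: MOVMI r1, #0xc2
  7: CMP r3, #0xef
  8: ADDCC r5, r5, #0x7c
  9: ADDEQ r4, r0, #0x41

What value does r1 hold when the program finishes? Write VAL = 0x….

VAL = 0x3e

[0] flags=1000 → (cmp)
[1] flags=1000 VS?F → skip
[2] flags=1000 MI?T → r1=0x3b
[3] flags=0010 → (cmp)
[4] flags=0010 VC?T → r0=0x7f
[5] flags=0010 VC?T → r1=0x3e
[6] flags=0010 MI?F → skip
[7] flags=0000 → (cmp)
[8] flags=0000 CC?T → r5=0xbd
[9] flags=0000 EQ?F → skip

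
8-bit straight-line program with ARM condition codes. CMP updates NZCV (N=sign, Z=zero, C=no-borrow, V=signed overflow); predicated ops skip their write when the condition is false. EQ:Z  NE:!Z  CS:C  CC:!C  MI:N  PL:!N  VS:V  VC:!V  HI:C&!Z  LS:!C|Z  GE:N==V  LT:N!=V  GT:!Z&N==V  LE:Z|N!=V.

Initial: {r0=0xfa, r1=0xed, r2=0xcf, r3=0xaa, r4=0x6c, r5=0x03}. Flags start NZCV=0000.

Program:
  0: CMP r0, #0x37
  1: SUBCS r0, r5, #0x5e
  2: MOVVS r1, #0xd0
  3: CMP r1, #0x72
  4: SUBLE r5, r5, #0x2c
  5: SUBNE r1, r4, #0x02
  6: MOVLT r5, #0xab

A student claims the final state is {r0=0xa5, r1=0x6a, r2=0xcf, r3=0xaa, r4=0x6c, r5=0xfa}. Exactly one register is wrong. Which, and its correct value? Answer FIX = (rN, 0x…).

FIX = (r5, 0xab)

0: ✓ CMP  NZCV=1010
1: ✓ SUBCS  r0←0xa5
2: · MOVVS
3: ✓ CMP  NZCV=0011
4: ✓ SUBLE  r5←0xd7
5: ✓ SUBNE  r1←0x6a
6: ✓ MOVLT  r5←0xab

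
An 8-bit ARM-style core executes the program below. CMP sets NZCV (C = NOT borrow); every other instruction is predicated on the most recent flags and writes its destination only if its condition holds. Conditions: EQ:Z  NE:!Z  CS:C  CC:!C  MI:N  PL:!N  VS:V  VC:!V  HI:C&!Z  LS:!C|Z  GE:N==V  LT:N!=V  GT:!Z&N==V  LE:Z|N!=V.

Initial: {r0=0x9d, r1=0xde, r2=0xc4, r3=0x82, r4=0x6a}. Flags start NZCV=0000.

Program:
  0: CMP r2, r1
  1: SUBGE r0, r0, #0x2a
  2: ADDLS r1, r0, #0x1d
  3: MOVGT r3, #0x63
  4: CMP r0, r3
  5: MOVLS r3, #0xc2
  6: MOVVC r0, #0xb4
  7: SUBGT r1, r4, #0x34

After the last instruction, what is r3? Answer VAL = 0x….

0: ✓ CMP  NZCV=1000
1: · SUBGE
2: ✓ ADDLS  r1←0xba
3: · MOVGT
4: ✓ CMP  NZCV=0010
5: · MOVLS
6: ✓ MOVVC  r0←0xb4
7: ✓ SUBGT  r1←0x36

VAL = 0x82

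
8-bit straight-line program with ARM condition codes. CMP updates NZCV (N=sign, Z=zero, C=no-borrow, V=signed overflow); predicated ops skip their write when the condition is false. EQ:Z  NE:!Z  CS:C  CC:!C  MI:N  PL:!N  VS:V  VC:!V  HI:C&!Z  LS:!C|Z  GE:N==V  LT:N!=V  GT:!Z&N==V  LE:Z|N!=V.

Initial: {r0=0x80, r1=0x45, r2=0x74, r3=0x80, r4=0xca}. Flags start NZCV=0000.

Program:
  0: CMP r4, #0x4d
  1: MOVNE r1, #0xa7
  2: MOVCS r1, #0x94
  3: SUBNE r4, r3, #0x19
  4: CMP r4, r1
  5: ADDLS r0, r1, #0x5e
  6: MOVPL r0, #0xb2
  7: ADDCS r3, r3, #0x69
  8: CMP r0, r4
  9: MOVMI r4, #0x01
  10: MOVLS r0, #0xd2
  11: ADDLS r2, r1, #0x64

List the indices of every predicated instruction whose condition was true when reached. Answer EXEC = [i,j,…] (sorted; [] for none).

EXEC = [1,2,3,5,9]

0: ✓ CMP  NZCV=0011
1: ✓ MOVNE  r1←0xa7
2: ✓ MOVCS  r1←0x94
3: ✓ SUBNE  r4←0x67
4: ✓ CMP  NZCV=1001
5: ✓ ADDLS  r0←0xf2
6: · MOVPL
7: · ADDCS
8: ✓ CMP  NZCV=1010
9: ✓ MOVMI  r4←0x01
10: · MOVLS
11: · ADDLS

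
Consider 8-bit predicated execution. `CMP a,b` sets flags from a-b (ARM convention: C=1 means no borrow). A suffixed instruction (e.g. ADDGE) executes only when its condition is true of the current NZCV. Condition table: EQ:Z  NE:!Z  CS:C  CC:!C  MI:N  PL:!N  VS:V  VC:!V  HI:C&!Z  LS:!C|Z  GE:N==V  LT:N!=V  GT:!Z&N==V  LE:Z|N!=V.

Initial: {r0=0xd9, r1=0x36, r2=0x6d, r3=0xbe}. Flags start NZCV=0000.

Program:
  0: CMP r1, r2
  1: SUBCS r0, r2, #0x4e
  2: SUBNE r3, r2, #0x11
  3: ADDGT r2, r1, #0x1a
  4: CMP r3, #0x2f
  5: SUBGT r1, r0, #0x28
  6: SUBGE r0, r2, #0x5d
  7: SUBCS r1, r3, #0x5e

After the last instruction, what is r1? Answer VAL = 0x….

VAL = 0xfe

[0] flags=1000 → (cmp)
[1] flags=1000 CS?F → skip
[2] flags=1000 NE?T → r3=0x5c
[3] flags=1000 GT?F → skip
[4] flags=0010 → (cmp)
[5] flags=0010 GT?T → r1=0xb1
[6] flags=0010 GE?T → r0=0x10
[7] flags=0010 CS?T → r1=0xfe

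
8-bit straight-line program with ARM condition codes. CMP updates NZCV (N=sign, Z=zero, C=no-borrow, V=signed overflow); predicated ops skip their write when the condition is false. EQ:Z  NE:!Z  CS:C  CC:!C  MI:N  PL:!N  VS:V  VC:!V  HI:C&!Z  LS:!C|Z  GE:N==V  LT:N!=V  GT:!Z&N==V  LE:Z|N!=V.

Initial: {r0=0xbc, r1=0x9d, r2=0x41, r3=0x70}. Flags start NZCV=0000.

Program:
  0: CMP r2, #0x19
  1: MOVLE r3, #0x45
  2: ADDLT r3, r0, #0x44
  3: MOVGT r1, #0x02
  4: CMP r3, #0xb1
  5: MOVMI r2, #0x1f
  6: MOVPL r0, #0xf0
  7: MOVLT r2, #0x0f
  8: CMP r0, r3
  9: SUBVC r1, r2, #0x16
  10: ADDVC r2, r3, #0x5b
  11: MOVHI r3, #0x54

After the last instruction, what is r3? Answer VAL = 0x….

0: ✓ CMP  NZCV=0010
1: · MOVLE
2: · ADDLT
3: ✓ MOVGT  r1←0x02
4: ✓ CMP  NZCV=1001
5: ✓ MOVMI  r2←0x1f
6: · MOVPL
7: · MOVLT
8: ✓ CMP  NZCV=0011
9: · SUBVC
10: · ADDVC
11: ✓ MOVHI  r3←0x54

VAL = 0x54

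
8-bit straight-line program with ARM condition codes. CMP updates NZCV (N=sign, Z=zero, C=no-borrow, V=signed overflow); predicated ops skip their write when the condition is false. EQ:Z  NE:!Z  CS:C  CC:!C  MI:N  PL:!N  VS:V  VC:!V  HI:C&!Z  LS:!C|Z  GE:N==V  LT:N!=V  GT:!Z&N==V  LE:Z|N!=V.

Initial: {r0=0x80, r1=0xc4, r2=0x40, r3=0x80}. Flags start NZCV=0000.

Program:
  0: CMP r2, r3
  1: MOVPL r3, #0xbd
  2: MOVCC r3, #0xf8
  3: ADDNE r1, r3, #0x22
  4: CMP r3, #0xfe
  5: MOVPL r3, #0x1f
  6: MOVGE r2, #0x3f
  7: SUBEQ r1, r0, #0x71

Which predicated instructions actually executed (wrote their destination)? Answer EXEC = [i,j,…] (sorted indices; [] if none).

EXEC = [2,3]

0: ✓ CMP  NZCV=1001
1: · MOVPL
2: ✓ MOVCC  r3←0xf8
3: ✓ ADDNE  r1←0x1a
4: ✓ CMP  NZCV=1000
5: · MOVPL
6: · MOVGE
7: · SUBEQ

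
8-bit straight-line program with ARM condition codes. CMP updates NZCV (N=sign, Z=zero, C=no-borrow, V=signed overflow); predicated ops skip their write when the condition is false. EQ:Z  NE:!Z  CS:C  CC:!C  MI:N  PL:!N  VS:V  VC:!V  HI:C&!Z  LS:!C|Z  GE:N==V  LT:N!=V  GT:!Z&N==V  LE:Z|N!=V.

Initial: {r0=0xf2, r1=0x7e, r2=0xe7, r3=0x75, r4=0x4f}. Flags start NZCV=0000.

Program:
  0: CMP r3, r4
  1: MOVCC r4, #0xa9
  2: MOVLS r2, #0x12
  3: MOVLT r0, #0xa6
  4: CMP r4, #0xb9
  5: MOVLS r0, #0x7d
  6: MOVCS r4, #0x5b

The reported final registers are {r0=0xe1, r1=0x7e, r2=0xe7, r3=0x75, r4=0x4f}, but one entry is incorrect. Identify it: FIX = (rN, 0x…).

FIX = (r0, 0x7d)

[0] flags=0010 → (cmp)
[1] flags=0010 CC?F → skip
[2] flags=0010 LS?F → skip
[3] flags=0010 LT?F → skip
[4] flags=1001 → (cmp)
[5] flags=1001 LS?T → r0=0x7d
[6] flags=1001 CS?F → skip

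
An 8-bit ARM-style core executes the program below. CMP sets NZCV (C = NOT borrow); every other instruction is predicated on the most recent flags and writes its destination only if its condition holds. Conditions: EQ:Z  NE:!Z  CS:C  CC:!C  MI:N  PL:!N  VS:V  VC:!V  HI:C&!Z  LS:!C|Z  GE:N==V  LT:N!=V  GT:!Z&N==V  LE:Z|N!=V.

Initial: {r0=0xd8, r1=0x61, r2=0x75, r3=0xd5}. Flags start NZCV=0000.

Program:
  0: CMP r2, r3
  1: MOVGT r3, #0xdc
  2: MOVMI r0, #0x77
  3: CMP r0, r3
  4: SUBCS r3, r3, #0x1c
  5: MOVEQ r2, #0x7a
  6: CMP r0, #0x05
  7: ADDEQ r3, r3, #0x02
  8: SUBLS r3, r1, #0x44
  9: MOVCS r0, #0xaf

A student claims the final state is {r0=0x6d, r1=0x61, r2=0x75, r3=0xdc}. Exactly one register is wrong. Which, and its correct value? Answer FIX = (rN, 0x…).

FIX = (r0, 0xaf)

0: ✓ CMP  NZCV=1001
1: ✓ MOVGT  r3←0xdc
2: ✓ MOVMI  r0←0x77
3: ✓ CMP  NZCV=1001
4: · SUBCS
5: · MOVEQ
6: ✓ CMP  NZCV=0010
7: · ADDEQ
8: · SUBLS
9: ✓ MOVCS  r0←0xaf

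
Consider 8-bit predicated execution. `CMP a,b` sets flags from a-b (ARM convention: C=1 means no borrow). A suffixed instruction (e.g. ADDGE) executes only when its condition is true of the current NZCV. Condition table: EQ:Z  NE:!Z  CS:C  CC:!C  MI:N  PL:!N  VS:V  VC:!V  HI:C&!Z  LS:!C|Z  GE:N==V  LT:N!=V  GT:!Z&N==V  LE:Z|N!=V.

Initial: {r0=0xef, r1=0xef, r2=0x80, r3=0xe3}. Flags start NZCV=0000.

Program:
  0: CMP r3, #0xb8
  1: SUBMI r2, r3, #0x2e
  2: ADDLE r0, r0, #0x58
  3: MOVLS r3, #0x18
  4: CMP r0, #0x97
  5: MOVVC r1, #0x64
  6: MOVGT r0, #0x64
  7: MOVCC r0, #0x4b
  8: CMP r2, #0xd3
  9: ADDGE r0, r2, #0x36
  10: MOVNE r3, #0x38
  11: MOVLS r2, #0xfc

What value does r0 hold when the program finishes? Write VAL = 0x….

0: ✓ CMP  NZCV=0010
1: · SUBMI
2: · ADDLE
3: · MOVLS
4: ✓ CMP  NZCV=0010
5: ✓ MOVVC  r1←0x64
6: ✓ MOVGT  r0←0x64
7: · MOVCC
8: ✓ CMP  NZCV=1000
9: · ADDGE
10: ✓ MOVNE  r3←0x38
11: ✓ MOVLS  r2←0xfc

VAL = 0x64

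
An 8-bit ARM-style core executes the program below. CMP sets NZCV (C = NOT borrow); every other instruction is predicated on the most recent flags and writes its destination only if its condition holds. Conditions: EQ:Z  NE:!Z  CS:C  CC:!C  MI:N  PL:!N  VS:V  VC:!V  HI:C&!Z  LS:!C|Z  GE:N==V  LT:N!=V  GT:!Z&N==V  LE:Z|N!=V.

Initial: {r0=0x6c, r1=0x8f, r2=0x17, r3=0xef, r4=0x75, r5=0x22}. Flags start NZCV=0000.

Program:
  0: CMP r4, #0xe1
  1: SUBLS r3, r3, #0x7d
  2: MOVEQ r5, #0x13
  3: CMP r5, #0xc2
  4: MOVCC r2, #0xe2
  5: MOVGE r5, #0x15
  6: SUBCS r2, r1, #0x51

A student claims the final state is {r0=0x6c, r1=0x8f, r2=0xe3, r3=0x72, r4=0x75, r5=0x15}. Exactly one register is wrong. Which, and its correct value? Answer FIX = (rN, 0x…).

[0] flags=1001 → (cmp)
[1] flags=1001 LS?T → r3=0x72
[2] flags=1001 EQ?F → skip
[3] flags=0000 → (cmp)
[4] flags=0000 CC?T → r2=0xe2
[5] flags=0000 GE?T → r5=0x15
[6] flags=0000 CS?F → skip

FIX = (r2, 0xe2)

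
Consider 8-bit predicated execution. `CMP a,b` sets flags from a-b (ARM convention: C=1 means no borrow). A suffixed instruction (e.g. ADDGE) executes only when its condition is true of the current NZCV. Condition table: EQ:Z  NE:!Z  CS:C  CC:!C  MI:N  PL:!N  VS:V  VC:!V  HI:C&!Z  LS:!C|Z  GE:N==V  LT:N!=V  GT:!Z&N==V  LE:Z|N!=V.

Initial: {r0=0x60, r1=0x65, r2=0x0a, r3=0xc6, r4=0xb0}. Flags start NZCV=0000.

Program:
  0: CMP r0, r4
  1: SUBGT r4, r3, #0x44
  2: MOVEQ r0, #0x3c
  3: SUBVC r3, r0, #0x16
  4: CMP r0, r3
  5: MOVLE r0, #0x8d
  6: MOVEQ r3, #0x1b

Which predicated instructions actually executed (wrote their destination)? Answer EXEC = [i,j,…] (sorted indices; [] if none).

0: ✓ CMP  NZCV=1001
1: ✓ SUBGT  r4←0x82
2: · MOVEQ
3: · SUBVC
4: ✓ CMP  NZCV=1001
5: · MOVLE
6: · MOVEQ

EXEC = [1]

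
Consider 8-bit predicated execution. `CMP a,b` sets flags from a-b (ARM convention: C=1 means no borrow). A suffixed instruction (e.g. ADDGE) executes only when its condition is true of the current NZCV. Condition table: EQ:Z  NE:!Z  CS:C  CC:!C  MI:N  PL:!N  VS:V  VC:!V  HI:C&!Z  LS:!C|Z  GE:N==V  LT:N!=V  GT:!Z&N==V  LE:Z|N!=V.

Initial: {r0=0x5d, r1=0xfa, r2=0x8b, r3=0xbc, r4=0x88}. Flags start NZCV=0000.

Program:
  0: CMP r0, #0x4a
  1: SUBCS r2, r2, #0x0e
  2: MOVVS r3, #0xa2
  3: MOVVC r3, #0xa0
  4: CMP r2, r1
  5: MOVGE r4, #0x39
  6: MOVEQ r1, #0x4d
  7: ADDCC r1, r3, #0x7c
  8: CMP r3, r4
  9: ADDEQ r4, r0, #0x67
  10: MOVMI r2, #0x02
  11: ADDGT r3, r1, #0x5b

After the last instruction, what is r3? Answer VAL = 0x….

VAL = 0xa0

[0] flags=0010 → (cmp)
[1] flags=0010 CS?T → r2=0x7d
[2] flags=0010 VS?F → skip
[3] flags=0010 VC?T → r3=0xa0
[4] flags=1001 → (cmp)
[5] flags=1001 GE?T → r4=0x39
[6] flags=1001 EQ?F → skip
[7] flags=1001 CC?T → r1=0x1c
[8] flags=0011 → (cmp)
[9] flags=0011 EQ?F → skip
[10] flags=0011 MI?F → skip
[11] flags=0011 GT?F → skip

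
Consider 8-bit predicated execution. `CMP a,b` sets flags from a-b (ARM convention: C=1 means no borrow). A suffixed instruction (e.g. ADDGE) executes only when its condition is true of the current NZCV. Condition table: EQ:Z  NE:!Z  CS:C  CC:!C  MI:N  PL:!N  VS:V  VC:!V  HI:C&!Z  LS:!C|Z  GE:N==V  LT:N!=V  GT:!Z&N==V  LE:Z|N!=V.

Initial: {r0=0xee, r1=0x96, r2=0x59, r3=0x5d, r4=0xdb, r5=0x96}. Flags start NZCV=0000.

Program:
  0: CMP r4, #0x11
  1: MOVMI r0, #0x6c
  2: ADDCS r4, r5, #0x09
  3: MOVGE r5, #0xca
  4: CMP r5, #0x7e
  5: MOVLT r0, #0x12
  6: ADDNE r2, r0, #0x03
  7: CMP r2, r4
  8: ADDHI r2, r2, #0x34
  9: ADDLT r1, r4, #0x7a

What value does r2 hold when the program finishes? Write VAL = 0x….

[0] flags=1010 → (cmp)
[1] flags=1010 MI?T → r0=0x6c
[2] flags=1010 CS?T → r4=0x9f
[3] flags=1010 GE?F → skip
[4] flags=0011 → (cmp)
[5] flags=0011 LT?T → r0=0x12
[6] flags=0011 NE?T → r2=0x15
[7] flags=0000 → (cmp)
[8] flags=0000 HI?F → skip
[9] flags=0000 LT?F → skip

VAL = 0x15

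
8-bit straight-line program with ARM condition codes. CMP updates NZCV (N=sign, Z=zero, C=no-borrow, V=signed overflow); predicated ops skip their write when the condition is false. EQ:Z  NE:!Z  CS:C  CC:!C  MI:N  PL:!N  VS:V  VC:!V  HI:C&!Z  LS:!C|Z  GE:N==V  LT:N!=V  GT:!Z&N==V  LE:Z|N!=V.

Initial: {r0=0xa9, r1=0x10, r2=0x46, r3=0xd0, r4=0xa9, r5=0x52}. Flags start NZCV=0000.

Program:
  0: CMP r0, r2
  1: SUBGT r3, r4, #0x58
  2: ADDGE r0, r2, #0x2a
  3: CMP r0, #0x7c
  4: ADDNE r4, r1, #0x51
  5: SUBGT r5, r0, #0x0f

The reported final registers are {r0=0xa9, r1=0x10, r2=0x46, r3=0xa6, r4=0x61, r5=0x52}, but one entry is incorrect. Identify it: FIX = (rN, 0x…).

[0] flags=0011 → (cmp)
[1] flags=0011 GT?F → skip
[2] flags=0011 GE?F → skip
[3] flags=0011 → (cmp)
[4] flags=0011 NE?T → r4=0x61
[5] flags=0011 GT?F → skip

FIX = (r3, 0xd0)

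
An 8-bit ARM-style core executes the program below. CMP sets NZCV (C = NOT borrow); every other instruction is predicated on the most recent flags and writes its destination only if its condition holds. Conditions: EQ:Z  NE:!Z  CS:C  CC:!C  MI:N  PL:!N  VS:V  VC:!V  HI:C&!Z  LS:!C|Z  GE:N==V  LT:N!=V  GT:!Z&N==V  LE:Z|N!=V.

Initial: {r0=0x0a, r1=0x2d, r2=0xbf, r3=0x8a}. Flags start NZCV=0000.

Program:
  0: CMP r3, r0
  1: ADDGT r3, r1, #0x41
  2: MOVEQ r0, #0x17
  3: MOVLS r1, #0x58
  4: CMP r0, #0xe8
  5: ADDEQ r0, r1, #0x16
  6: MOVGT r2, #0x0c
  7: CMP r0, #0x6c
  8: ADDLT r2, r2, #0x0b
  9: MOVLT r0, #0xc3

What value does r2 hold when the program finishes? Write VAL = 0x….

VAL = 0x17

0: ✓ CMP  NZCV=1010
1: · ADDGT
2: · MOVEQ
3: · MOVLS
4: ✓ CMP  NZCV=0000
5: · ADDEQ
6: ✓ MOVGT  r2←0x0c
7: ✓ CMP  NZCV=1000
8: ✓ ADDLT  r2←0x17
9: ✓ MOVLT  r0←0xc3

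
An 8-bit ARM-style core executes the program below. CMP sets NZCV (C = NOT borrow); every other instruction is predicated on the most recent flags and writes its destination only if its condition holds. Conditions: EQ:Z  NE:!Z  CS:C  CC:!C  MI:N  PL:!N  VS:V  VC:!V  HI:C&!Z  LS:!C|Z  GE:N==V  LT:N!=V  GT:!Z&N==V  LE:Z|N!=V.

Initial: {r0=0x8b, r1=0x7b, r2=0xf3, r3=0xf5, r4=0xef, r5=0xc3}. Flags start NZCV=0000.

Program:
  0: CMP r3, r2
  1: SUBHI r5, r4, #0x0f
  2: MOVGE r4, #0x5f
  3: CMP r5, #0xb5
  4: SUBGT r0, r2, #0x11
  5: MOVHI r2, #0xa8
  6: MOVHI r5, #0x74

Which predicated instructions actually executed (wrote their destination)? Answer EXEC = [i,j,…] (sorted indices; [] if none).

0: ✓ CMP  NZCV=0010
1: ✓ SUBHI  r5←0xe0
2: ✓ MOVGE  r4←0x5f
3: ✓ CMP  NZCV=0010
4: ✓ SUBGT  r0←0xe2
5: ✓ MOVHI  r2←0xa8
6: ✓ MOVHI  r5←0x74

EXEC = [1,2,4,5,6]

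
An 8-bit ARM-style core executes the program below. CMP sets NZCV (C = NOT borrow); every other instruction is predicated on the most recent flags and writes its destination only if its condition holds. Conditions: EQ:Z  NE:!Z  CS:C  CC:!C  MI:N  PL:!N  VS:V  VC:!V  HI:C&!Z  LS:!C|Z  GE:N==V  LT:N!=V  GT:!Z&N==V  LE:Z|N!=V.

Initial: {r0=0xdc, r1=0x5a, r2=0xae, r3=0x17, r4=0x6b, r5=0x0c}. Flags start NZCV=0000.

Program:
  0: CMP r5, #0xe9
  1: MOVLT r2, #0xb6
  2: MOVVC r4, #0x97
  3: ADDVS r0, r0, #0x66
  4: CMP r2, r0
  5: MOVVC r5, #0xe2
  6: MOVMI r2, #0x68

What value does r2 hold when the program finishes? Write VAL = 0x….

[0] flags=0000 → (cmp)
[1] flags=0000 LT?F → skip
[2] flags=0000 VC?T → r4=0x97
[3] flags=0000 VS?F → skip
[4] flags=1000 → (cmp)
[5] flags=1000 VC?T → r5=0xe2
[6] flags=1000 MI?T → r2=0x68

VAL = 0x68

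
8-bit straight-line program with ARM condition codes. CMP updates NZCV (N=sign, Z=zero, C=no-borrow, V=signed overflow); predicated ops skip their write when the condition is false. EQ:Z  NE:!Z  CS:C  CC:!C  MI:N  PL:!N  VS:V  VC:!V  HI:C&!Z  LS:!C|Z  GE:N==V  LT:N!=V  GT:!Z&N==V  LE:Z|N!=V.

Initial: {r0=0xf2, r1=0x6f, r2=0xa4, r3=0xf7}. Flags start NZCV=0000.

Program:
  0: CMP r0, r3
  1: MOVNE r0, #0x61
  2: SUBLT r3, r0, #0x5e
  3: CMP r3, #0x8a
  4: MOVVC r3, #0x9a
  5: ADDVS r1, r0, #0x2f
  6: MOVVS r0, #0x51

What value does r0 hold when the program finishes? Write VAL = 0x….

VAL = 0x61

0: ✓ CMP  NZCV=1000
1: ✓ MOVNE  r0←0x61
2: ✓ SUBLT  r3←0x03
3: ✓ CMP  NZCV=0000
4: ✓ MOVVC  r3←0x9a
5: · ADDVS
6: · MOVVS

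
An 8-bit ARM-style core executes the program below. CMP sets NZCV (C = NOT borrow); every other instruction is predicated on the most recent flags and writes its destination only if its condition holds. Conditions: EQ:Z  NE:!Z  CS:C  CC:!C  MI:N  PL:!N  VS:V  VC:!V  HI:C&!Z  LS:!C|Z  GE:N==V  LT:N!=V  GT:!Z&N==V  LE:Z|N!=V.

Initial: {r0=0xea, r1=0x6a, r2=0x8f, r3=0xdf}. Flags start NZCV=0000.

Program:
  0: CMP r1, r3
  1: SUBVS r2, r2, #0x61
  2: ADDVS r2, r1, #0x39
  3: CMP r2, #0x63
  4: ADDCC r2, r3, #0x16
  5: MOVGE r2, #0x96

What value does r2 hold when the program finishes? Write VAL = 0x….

VAL = 0xa3

[0] flags=1001 → (cmp)
[1] flags=1001 VS?T → r2=0x2e
[2] flags=1001 VS?T → r2=0xa3
[3] flags=0011 → (cmp)
[4] flags=0011 CC?F → skip
[5] flags=0011 GE?F → skip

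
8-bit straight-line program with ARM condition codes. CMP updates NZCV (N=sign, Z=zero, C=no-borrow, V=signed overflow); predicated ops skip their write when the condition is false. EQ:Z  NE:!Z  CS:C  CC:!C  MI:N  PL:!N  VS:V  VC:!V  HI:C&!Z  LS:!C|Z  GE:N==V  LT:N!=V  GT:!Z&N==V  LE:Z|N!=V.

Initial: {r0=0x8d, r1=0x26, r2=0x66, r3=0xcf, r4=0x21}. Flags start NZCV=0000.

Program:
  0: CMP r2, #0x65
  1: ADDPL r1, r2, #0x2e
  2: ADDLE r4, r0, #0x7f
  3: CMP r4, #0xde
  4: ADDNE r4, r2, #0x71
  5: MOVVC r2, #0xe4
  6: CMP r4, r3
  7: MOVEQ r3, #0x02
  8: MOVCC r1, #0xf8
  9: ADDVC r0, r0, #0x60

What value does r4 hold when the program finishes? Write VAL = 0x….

VAL = 0xd7

[0] flags=0010 → (cmp)
[1] flags=0010 PL?T → r1=0x94
[2] flags=0010 LE?F → skip
[3] flags=0000 → (cmp)
[4] flags=0000 NE?T → r4=0xd7
[5] flags=0000 VC?T → r2=0xe4
[6] flags=0010 → (cmp)
[7] flags=0010 EQ?F → skip
[8] flags=0010 CC?F → skip
[9] flags=0010 VC?T → r0=0xed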